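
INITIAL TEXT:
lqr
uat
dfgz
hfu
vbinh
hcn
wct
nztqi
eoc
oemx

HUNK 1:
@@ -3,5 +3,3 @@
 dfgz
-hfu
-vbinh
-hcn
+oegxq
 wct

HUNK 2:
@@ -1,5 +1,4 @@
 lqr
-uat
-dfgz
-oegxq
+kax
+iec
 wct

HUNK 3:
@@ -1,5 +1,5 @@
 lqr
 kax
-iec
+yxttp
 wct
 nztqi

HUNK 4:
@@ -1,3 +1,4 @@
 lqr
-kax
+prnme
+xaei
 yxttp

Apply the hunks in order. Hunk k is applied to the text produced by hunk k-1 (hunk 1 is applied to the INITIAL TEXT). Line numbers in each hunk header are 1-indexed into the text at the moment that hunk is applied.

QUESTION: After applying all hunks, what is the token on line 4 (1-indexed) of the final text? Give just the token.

Answer: yxttp

Derivation:
Hunk 1: at line 3 remove [hfu,vbinh,hcn] add [oegxq] -> 8 lines: lqr uat dfgz oegxq wct nztqi eoc oemx
Hunk 2: at line 1 remove [uat,dfgz,oegxq] add [kax,iec] -> 7 lines: lqr kax iec wct nztqi eoc oemx
Hunk 3: at line 1 remove [iec] add [yxttp] -> 7 lines: lqr kax yxttp wct nztqi eoc oemx
Hunk 4: at line 1 remove [kax] add [prnme,xaei] -> 8 lines: lqr prnme xaei yxttp wct nztqi eoc oemx
Final line 4: yxttp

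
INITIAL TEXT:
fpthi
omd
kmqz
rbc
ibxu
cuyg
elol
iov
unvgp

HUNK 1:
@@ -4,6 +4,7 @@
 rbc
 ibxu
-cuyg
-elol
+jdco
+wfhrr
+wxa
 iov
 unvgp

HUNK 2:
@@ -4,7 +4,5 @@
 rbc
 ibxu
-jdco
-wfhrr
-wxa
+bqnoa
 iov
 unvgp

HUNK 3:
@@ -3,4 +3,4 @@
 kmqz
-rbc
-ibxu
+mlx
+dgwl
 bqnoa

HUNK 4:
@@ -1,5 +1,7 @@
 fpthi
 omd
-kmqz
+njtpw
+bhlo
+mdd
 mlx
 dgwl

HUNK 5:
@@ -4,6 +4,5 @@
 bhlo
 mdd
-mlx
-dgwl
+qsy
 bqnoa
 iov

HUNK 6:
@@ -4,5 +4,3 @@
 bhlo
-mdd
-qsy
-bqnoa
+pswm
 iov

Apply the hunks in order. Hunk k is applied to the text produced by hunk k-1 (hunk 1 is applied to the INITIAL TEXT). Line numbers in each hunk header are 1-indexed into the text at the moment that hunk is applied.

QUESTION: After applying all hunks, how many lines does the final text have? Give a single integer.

Answer: 7

Derivation:
Hunk 1: at line 4 remove [cuyg,elol] add [jdco,wfhrr,wxa] -> 10 lines: fpthi omd kmqz rbc ibxu jdco wfhrr wxa iov unvgp
Hunk 2: at line 4 remove [jdco,wfhrr,wxa] add [bqnoa] -> 8 lines: fpthi omd kmqz rbc ibxu bqnoa iov unvgp
Hunk 3: at line 3 remove [rbc,ibxu] add [mlx,dgwl] -> 8 lines: fpthi omd kmqz mlx dgwl bqnoa iov unvgp
Hunk 4: at line 1 remove [kmqz] add [njtpw,bhlo,mdd] -> 10 lines: fpthi omd njtpw bhlo mdd mlx dgwl bqnoa iov unvgp
Hunk 5: at line 4 remove [mlx,dgwl] add [qsy] -> 9 lines: fpthi omd njtpw bhlo mdd qsy bqnoa iov unvgp
Hunk 6: at line 4 remove [mdd,qsy,bqnoa] add [pswm] -> 7 lines: fpthi omd njtpw bhlo pswm iov unvgp
Final line count: 7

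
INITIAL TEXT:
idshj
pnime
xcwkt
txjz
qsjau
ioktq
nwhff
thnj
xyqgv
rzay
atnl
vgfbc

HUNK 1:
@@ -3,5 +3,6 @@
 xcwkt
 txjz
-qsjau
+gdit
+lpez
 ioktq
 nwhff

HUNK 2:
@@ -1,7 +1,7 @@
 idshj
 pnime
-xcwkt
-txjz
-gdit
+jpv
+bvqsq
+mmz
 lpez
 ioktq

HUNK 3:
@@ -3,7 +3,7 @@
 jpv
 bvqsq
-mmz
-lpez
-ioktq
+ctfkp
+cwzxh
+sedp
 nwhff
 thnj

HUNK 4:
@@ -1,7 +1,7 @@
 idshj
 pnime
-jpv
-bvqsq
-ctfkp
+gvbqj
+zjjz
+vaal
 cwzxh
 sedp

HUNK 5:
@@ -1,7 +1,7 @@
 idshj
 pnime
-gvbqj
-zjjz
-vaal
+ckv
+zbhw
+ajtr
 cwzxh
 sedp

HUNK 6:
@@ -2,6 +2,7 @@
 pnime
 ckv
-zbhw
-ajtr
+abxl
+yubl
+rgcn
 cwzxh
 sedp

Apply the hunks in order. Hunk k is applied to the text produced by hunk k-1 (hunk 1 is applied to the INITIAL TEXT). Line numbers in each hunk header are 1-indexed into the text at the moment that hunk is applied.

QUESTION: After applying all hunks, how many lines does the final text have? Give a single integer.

Answer: 14

Derivation:
Hunk 1: at line 3 remove [qsjau] add [gdit,lpez] -> 13 lines: idshj pnime xcwkt txjz gdit lpez ioktq nwhff thnj xyqgv rzay atnl vgfbc
Hunk 2: at line 1 remove [xcwkt,txjz,gdit] add [jpv,bvqsq,mmz] -> 13 lines: idshj pnime jpv bvqsq mmz lpez ioktq nwhff thnj xyqgv rzay atnl vgfbc
Hunk 3: at line 3 remove [mmz,lpez,ioktq] add [ctfkp,cwzxh,sedp] -> 13 lines: idshj pnime jpv bvqsq ctfkp cwzxh sedp nwhff thnj xyqgv rzay atnl vgfbc
Hunk 4: at line 1 remove [jpv,bvqsq,ctfkp] add [gvbqj,zjjz,vaal] -> 13 lines: idshj pnime gvbqj zjjz vaal cwzxh sedp nwhff thnj xyqgv rzay atnl vgfbc
Hunk 5: at line 1 remove [gvbqj,zjjz,vaal] add [ckv,zbhw,ajtr] -> 13 lines: idshj pnime ckv zbhw ajtr cwzxh sedp nwhff thnj xyqgv rzay atnl vgfbc
Hunk 6: at line 2 remove [zbhw,ajtr] add [abxl,yubl,rgcn] -> 14 lines: idshj pnime ckv abxl yubl rgcn cwzxh sedp nwhff thnj xyqgv rzay atnl vgfbc
Final line count: 14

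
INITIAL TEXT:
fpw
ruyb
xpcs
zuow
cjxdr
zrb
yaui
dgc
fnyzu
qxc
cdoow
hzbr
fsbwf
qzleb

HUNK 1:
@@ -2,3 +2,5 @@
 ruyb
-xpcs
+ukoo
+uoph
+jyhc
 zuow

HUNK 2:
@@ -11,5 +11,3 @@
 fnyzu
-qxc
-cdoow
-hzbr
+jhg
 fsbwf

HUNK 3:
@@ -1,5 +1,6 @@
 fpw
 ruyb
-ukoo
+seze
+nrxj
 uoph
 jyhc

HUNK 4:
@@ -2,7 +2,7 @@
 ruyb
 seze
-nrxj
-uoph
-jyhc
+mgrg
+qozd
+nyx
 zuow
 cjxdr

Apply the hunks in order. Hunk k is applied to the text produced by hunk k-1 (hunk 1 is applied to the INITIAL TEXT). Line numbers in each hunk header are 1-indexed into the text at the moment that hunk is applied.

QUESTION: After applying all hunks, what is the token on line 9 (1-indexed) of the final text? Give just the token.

Hunk 1: at line 2 remove [xpcs] add [ukoo,uoph,jyhc] -> 16 lines: fpw ruyb ukoo uoph jyhc zuow cjxdr zrb yaui dgc fnyzu qxc cdoow hzbr fsbwf qzleb
Hunk 2: at line 11 remove [qxc,cdoow,hzbr] add [jhg] -> 14 lines: fpw ruyb ukoo uoph jyhc zuow cjxdr zrb yaui dgc fnyzu jhg fsbwf qzleb
Hunk 3: at line 1 remove [ukoo] add [seze,nrxj] -> 15 lines: fpw ruyb seze nrxj uoph jyhc zuow cjxdr zrb yaui dgc fnyzu jhg fsbwf qzleb
Hunk 4: at line 2 remove [nrxj,uoph,jyhc] add [mgrg,qozd,nyx] -> 15 lines: fpw ruyb seze mgrg qozd nyx zuow cjxdr zrb yaui dgc fnyzu jhg fsbwf qzleb
Final line 9: zrb

Answer: zrb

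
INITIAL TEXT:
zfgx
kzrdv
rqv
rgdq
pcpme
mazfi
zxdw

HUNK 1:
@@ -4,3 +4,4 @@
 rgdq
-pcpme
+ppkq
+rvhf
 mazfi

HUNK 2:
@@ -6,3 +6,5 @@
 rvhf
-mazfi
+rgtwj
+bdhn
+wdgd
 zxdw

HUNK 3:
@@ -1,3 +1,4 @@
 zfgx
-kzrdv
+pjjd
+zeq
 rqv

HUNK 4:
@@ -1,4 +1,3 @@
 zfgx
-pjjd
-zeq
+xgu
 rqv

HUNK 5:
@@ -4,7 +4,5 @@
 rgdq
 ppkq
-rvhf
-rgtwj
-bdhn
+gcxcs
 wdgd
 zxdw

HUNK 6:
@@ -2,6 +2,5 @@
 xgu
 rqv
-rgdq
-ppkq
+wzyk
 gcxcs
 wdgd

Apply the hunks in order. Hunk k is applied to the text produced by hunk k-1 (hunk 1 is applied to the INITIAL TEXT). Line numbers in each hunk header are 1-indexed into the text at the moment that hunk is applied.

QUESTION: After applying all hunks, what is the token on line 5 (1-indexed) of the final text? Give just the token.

Answer: gcxcs

Derivation:
Hunk 1: at line 4 remove [pcpme] add [ppkq,rvhf] -> 8 lines: zfgx kzrdv rqv rgdq ppkq rvhf mazfi zxdw
Hunk 2: at line 6 remove [mazfi] add [rgtwj,bdhn,wdgd] -> 10 lines: zfgx kzrdv rqv rgdq ppkq rvhf rgtwj bdhn wdgd zxdw
Hunk 3: at line 1 remove [kzrdv] add [pjjd,zeq] -> 11 lines: zfgx pjjd zeq rqv rgdq ppkq rvhf rgtwj bdhn wdgd zxdw
Hunk 4: at line 1 remove [pjjd,zeq] add [xgu] -> 10 lines: zfgx xgu rqv rgdq ppkq rvhf rgtwj bdhn wdgd zxdw
Hunk 5: at line 4 remove [rvhf,rgtwj,bdhn] add [gcxcs] -> 8 lines: zfgx xgu rqv rgdq ppkq gcxcs wdgd zxdw
Hunk 6: at line 2 remove [rgdq,ppkq] add [wzyk] -> 7 lines: zfgx xgu rqv wzyk gcxcs wdgd zxdw
Final line 5: gcxcs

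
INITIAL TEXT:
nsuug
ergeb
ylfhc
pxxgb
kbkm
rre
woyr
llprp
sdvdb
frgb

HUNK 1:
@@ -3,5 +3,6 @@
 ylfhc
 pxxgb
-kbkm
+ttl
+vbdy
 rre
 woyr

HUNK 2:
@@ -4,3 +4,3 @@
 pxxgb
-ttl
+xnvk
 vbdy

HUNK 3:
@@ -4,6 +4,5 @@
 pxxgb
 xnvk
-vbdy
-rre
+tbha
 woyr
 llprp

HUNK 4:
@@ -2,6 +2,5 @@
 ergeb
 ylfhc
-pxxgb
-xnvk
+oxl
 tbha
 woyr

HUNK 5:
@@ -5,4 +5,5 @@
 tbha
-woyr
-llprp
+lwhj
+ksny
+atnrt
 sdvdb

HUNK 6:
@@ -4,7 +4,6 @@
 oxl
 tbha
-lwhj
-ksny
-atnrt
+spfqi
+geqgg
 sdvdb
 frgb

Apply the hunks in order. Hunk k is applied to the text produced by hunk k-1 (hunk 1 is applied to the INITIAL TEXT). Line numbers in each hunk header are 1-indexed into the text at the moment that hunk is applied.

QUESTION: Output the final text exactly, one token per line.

Hunk 1: at line 3 remove [kbkm] add [ttl,vbdy] -> 11 lines: nsuug ergeb ylfhc pxxgb ttl vbdy rre woyr llprp sdvdb frgb
Hunk 2: at line 4 remove [ttl] add [xnvk] -> 11 lines: nsuug ergeb ylfhc pxxgb xnvk vbdy rre woyr llprp sdvdb frgb
Hunk 3: at line 4 remove [vbdy,rre] add [tbha] -> 10 lines: nsuug ergeb ylfhc pxxgb xnvk tbha woyr llprp sdvdb frgb
Hunk 4: at line 2 remove [pxxgb,xnvk] add [oxl] -> 9 lines: nsuug ergeb ylfhc oxl tbha woyr llprp sdvdb frgb
Hunk 5: at line 5 remove [woyr,llprp] add [lwhj,ksny,atnrt] -> 10 lines: nsuug ergeb ylfhc oxl tbha lwhj ksny atnrt sdvdb frgb
Hunk 6: at line 4 remove [lwhj,ksny,atnrt] add [spfqi,geqgg] -> 9 lines: nsuug ergeb ylfhc oxl tbha spfqi geqgg sdvdb frgb

Answer: nsuug
ergeb
ylfhc
oxl
tbha
spfqi
geqgg
sdvdb
frgb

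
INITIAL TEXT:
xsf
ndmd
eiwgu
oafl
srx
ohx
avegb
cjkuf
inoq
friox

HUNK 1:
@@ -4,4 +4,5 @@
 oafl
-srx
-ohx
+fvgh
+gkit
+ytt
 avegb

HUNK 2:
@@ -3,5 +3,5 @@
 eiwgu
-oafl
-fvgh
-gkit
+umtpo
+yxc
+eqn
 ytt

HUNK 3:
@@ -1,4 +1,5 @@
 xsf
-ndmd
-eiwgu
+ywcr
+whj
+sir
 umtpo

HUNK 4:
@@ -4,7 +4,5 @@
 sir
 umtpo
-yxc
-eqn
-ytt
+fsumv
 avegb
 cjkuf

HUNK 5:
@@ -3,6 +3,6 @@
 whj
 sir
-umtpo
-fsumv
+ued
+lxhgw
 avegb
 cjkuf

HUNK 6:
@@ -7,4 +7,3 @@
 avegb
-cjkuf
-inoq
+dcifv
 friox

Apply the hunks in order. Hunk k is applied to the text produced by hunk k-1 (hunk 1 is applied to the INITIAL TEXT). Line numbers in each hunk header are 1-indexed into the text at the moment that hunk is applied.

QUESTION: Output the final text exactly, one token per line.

Hunk 1: at line 4 remove [srx,ohx] add [fvgh,gkit,ytt] -> 11 lines: xsf ndmd eiwgu oafl fvgh gkit ytt avegb cjkuf inoq friox
Hunk 2: at line 3 remove [oafl,fvgh,gkit] add [umtpo,yxc,eqn] -> 11 lines: xsf ndmd eiwgu umtpo yxc eqn ytt avegb cjkuf inoq friox
Hunk 3: at line 1 remove [ndmd,eiwgu] add [ywcr,whj,sir] -> 12 lines: xsf ywcr whj sir umtpo yxc eqn ytt avegb cjkuf inoq friox
Hunk 4: at line 4 remove [yxc,eqn,ytt] add [fsumv] -> 10 lines: xsf ywcr whj sir umtpo fsumv avegb cjkuf inoq friox
Hunk 5: at line 3 remove [umtpo,fsumv] add [ued,lxhgw] -> 10 lines: xsf ywcr whj sir ued lxhgw avegb cjkuf inoq friox
Hunk 6: at line 7 remove [cjkuf,inoq] add [dcifv] -> 9 lines: xsf ywcr whj sir ued lxhgw avegb dcifv friox

Answer: xsf
ywcr
whj
sir
ued
lxhgw
avegb
dcifv
friox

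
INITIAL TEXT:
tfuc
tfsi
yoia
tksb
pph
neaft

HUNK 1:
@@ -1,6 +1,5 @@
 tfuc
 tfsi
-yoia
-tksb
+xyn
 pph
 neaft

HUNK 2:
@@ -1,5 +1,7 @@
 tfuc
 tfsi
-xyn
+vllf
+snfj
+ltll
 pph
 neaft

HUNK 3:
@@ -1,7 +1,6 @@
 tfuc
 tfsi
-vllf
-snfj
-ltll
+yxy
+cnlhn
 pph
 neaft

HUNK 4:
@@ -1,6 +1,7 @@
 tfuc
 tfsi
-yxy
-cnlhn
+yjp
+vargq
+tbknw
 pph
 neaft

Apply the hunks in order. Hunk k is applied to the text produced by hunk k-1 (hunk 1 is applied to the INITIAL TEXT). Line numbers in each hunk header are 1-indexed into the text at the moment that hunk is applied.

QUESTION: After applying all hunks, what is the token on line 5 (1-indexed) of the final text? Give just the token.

Hunk 1: at line 1 remove [yoia,tksb] add [xyn] -> 5 lines: tfuc tfsi xyn pph neaft
Hunk 2: at line 1 remove [xyn] add [vllf,snfj,ltll] -> 7 lines: tfuc tfsi vllf snfj ltll pph neaft
Hunk 3: at line 1 remove [vllf,snfj,ltll] add [yxy,cnlhn] -> 6 lines: tfuc tfsi yxy cnlhn pph neaft
Hunk 4: at line 1 remove [yxy,cnlhn] add [yjp,vargq,tbknw] -> 7 lines: tfuc tfsi yjp vargq tbknw pph neaft
Final line 5: tbknw

Answer: tbknw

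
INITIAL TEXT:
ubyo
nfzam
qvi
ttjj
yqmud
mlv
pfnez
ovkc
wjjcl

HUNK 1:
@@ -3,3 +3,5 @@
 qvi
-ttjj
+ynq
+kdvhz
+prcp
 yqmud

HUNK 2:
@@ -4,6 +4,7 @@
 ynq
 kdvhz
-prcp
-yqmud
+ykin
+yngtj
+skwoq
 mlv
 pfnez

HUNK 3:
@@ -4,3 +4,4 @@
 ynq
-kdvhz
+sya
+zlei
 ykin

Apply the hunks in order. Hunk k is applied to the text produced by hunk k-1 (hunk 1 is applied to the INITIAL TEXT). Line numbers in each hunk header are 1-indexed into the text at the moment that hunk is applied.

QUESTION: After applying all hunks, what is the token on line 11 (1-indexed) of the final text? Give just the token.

Answer: pfnez

Derivation:
Hunk 1: at line 3 remove [ttjj] add [ynq,kdvhz,prcp] -> 11 lines: ubyo nfzam qvi ynq kdvhz prcp yqmud mlv pfnez ovkc wjjcl
Hunk 2: at line 4 remove [prcp,yqmud] add [ykin,yngtj,skwoq] -> 12 lines: ubyo nfzam qvi ynq kdvhz ykin yngtj skwoq mlv pfnez ovkc wjjcl
Hunk 3: at line 4 remove [kdvhz] add [sya,zlei] -> 13 lines: ubyo nfzam qvi ynq sya zlei ykin yngtj skwoq mlv pfnez ovkc wjjcl
Final line 11: pfnez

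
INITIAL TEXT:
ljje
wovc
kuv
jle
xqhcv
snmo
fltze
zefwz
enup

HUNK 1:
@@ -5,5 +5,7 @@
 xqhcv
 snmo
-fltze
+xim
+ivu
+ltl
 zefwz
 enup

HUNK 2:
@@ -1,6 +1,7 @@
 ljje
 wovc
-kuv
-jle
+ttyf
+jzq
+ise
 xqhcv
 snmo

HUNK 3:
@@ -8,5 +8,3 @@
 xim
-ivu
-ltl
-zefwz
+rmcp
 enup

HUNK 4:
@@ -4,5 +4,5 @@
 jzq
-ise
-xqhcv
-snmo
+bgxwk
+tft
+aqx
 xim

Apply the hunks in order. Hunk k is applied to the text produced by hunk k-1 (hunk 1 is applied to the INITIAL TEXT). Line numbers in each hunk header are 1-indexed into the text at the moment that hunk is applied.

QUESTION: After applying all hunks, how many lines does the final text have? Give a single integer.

Hunk 1: at line 5 remove [fltze] add [xim,ivu,ltl] -> 11 lines: ljje wovc kuv jle xqhcv snmo xim ivu ltl zefwz enup
Hunk 2: at line 1 remove [kuv,jle] add [ttyf,jzq,ise] -> 12 lines: ljje wovc ttyf jzq ise xqhcv snmo xim ivu ltl zefwz enup
Hunk 3: at line 8 remove [ivu,ltl,zefwz] add [rmcp] -> 10 lines: ljje wovc ttyf jzq ise xqhcv snmo xim rmcp enup
Hunk 4: at line 4 remove [ise,xqhcv,snmo] add [bgxwk,tft,aqx] -> 10 lines: ljje wovc ttyf jzq bgxwk tft aqx xim rmcp enup
Final line count: 10

Answer: 10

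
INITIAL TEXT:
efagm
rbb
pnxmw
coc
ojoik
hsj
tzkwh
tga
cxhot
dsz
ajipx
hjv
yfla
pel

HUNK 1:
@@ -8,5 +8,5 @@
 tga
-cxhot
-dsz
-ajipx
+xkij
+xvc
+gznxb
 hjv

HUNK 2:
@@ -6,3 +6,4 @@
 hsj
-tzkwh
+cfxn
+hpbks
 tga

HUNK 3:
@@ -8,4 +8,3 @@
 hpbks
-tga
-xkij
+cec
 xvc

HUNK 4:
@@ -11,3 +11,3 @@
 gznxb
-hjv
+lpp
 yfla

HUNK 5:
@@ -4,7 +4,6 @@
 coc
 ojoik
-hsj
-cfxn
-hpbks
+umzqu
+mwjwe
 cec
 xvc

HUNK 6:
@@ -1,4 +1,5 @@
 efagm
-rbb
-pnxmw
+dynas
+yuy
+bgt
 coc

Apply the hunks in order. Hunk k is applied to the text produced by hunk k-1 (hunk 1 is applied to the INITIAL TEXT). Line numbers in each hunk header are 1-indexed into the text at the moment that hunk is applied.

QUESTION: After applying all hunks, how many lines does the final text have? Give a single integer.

Answer: 14

Derivation:
Hunk 1: at line 8 remove [cxhot,dsz,ajipx] add [xkij,xvc,gznxb] -> 14 lines: efagm rbb pnxmw coc ojoik hsj tzkwh tga xkij xvc gznxb hjv yfla pel
Hunk 2: at line 6 remove [tzkwh] add [cfxn,hpbks] -> 15 lines: efagm rbb pnxmw coc ojoik hsj cfxn hpbks tga xkij xvc gznxb hjv yfla pel
Hunk 3: at line 8 remove [tga,xkij] add [cec] -> 14 lines: efagm rbb pnxmw coc ojoik hsj cfxn hpbks cec xvc gznxb hjv yfla pel
Hunk 4: at line 11 remove [hjv] add [lpp] -> 14 lines: efagm rbb pnxmw coc ojoik hsj cfxn hpbks cec xvc gznxb lpp yfla pel
Hunk 5: at line 4 remove [hsj,cfxn,hpbks] add [umzqu,mwjwe] -> 13 lines: efagm rbb pnxmw coc ojoik umzqu mwjwe cec xvc gznxb lpp yfla pel
Hunk 6: at line 1 remove [rbb,pnxmw] add [dynas,yuy,bgt] -> 14 lines: efagm dynas yuy bgt coc ojoik umzqu mwjwe cec xvc gznxb lpp yfla pel
Final line count: 14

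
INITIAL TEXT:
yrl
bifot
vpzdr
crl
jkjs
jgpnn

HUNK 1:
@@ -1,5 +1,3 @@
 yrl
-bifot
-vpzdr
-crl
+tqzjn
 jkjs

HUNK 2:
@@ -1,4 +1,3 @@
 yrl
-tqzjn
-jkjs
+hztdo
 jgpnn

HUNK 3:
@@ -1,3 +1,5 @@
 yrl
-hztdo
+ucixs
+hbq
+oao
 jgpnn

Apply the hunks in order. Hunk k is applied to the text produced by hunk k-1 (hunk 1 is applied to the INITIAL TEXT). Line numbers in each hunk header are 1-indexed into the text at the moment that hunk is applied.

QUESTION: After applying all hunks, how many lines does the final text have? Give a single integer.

Answer: 5

Derivation:
Hunk 1: at line 1 remove [bifot,vpzdr,crl] add [tqzjn] -> 4 lines: yrl tqzjn jkjs jgpnn
Hunk 2: at line 1 remove [tqzjn,jkjs] add [hztdo] -> 3 lines: yrl hztdo jgpnn
Hunk 3: at line 1 remove [hztdo] add [ucixs,hbq,oao] -> 5 lines: yrl ucixs hbq oao jgpnn
Final line count: 5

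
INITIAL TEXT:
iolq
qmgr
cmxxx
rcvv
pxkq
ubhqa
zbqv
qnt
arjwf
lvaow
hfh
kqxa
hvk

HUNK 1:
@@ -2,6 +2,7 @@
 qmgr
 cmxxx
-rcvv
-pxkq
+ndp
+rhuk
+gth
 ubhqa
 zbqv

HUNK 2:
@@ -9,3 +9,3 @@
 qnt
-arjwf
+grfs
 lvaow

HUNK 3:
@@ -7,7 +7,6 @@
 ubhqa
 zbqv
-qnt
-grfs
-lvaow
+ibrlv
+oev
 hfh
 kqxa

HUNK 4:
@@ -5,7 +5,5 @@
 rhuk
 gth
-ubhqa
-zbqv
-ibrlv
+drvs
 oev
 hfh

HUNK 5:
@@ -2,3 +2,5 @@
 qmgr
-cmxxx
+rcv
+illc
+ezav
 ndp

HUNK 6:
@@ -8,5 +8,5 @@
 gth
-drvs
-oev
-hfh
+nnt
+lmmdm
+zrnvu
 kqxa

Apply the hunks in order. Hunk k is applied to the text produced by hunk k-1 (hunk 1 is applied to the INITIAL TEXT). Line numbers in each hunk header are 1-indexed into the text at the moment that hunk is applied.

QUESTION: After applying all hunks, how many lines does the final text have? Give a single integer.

Answer: 13

Derivation:
Hunk 1: at line 2 remove [rcvv,pxkq] add [ndp,rhuk,gth] -> 14 lines: iolq qmgr cmxxx ndp rhuk gth ubhqa zbqv qnt arjwf lvaow hfh kqxa hvk
Hunk 2: at line 9 remove [arjwf] add [grfs] -> 14 lines: iolq qmgr cmxxx ndp rhuk gth ubhqa zbqv qnt grfs lvaow hfh kqxa hvk
Hunk 3: at line 7 remove [qnt,grfs,lvaow] add [ibrlv,oev] -> 13 lines: iolq qmgr cmxxx ndp rhuk gth ubhqa zbqv ibrlv oev hfh kqxa hvk
Hunk 4: at line 5 remove [ubhqa,zbqv,ibrlv] add [drvs] -> 11 lines: iolq qmgr cmxxx ndp rhuk gth drvs oev hfh kqxa hvk
Hunk 5: at line 2 remove [cmxxx] add [rcv,illc,ezav] -> 13 lines: iolq qmgr rcv illc ezav ndp rhuk gth drvs oev hfh kqxa hvk
Hunk 6: at line 8 remove [drvs,oev,hfh] add [nnt,lmmdm,zrnvu] -> 13 lines: iolq qmgr rcv illc ezav ndp rhuk gth nnt lmmdm zrnvu kqxa hvk
Final line count: 13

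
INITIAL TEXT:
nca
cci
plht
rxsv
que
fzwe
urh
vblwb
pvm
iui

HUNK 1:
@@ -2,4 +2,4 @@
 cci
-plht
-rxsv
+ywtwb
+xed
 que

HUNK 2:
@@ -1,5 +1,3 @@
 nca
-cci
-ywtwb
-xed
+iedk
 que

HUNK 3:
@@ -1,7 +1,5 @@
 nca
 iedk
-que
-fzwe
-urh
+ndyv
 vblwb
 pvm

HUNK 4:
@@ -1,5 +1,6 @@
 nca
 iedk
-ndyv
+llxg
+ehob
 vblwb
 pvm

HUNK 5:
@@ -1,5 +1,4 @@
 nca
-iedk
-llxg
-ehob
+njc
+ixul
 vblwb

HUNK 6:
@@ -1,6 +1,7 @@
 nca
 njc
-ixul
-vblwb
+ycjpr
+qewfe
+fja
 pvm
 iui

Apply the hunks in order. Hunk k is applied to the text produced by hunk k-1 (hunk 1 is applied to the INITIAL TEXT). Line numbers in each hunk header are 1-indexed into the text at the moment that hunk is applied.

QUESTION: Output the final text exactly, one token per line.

Hunk 1: at line 2 remove [plht,rxsv] add [ywtwb,xed] -> 10 lines: nca cci ywtwb xed que fzwe urh vblwb pvm iui
Hunk 2: at line 1 remove [cci,ywtwb,xed] add [iedk] -> 8 lines: nca iedk que fzwe urh vblwb pvm iui
Hunk 3: at line 1 remove [que,fzwe,urh] add [ndyv] -> 6 lines: nca iedk ndyv vblwb pvm iui
Hunk 4: at line 1 remove [ndyv] add [llxg,ehob] -> 7 lines: nca iedk llxg ehob vblwb pvm iui
Hunk 5: at line 1 remove [iedk,llxg,ehob] add [njc,ixul] -> 6 lines: nca njc ixul vblwb pvm iui
Hunk 6: at line 1 remove [ixul,vblwb] add [ycjpr,qewfe,fja] -> 7 lines: nca njc ycjpr qewfe fja pvm iui

Answer: nca
njc
ycjpr
qewfe
fja
pvm
iui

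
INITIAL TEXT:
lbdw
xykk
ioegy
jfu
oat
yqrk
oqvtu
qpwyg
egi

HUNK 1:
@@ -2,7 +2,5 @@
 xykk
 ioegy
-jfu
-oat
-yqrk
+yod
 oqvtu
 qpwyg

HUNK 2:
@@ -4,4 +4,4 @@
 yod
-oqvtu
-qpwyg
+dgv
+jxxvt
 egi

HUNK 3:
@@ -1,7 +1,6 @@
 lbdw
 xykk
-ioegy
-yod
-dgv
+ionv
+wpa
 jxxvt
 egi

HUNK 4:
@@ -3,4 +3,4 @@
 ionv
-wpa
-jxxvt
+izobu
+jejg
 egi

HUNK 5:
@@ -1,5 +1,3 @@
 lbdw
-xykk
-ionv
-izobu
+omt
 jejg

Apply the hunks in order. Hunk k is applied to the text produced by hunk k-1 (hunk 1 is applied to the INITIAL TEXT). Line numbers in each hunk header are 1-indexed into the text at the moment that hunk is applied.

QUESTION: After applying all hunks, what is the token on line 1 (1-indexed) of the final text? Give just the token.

Hunk 1: at line 2 remove [jfu,oat,yqrk] add [yod] -> 7 lines: lbdw xykk ioegy yod oqvtu qpwyg egi
Hunk 2: at line 4 remove [oqvtu,qpwyg] add [dgv,jxxvt] -> 7 lines: lbdw xykk ioegy yod dgv jxxvt egi
Hunk 3: at line 1 remove [ioegy,yod,dgv] add [ionv,wpa] -> 6 lines: lbdw xykk ionv wpa jxxvt egi
Hunk 4: at line 3 remove [wpa,jxxvt] add [izobu,jejg] -> 6 lines: lbdw xykk ionv izobu jejg egi
Hunk 5: at line 1 remove [xykk,ionv,izobu] add [omt] -> 4 lines: lbdw omt jejg egi
Final line 1: lbdw

Answer: lbdw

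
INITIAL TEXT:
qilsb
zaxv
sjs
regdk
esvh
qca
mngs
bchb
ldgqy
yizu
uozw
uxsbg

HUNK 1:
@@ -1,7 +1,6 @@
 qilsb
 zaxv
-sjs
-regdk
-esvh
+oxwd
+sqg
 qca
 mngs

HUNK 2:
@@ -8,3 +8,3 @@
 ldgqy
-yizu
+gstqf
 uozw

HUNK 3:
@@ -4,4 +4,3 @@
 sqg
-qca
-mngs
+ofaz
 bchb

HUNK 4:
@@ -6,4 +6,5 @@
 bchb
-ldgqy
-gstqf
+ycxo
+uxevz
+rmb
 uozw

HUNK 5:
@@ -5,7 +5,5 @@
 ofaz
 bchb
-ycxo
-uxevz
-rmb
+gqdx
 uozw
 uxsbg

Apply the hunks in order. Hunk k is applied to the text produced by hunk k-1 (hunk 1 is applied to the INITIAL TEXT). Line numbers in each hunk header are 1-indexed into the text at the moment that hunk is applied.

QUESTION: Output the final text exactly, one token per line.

Hunk 1: at line 1 remove [sjs,regdk,esvh] add [oxwd,sqg] -> 11 lines: qilsb zaxv oxwd sqg qca mngs bchb ldgqy yizu uozw uxsbg
Hunk 2: at line 8 remove [yizu] add [gstqf] -> 11 lines: qilsb zaxv oxwd sqg qca mngs bchb ldgqy gstqf uozw uxsbg
Hunk 3: at line 4 remove [qca,mngs] add [ofaz] -> 10 lines: qilsb zaxv oxwd sqg ofaz bchb ldgqy gstqf uozw uxsbg
Hunk 4: at line 6 remove [ldgqy,gstqf] add [ycxo,uxevz,rmb] -> 11 lines: qilsb zaxv oxwd sqg ofaz bchb ycxo uxevz rmb uozw uxsbg
Hunk 5: at line 5 remove [ycxo,uxevz,rmb] add [gqdx] -> 9 lines: qilsb zaxv oxwd sqg ofaz bchb gqdx uozw uxsbg

Answer: qilsb
zaxv
oxwd
sqg
ofaz
bchb
gqdx
uozw
uxsbg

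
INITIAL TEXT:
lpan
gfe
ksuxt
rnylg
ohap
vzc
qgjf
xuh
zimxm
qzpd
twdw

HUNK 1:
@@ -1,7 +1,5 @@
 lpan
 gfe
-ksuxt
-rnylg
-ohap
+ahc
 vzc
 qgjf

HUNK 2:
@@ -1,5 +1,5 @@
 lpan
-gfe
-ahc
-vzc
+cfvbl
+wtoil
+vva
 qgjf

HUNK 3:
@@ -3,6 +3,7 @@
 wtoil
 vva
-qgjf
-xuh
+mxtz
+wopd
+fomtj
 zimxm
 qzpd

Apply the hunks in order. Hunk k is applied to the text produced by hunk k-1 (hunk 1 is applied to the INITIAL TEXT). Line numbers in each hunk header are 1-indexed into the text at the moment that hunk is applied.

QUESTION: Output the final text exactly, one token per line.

Answer: lpan
cfvbl
wtoil
vva
mxtz
wopd
fomtj
zimxm
qzpd
twdw

Derivation:
Hunk 1: at line 1 remove [ksuxt,rnylg,ohap] add [ahc] -> 9 lines: lpan gfe ahc vzc qgjf xuh zimxm qzpd twdw
Hunk 2: at line 1 remove [gfe,ahc,vzc] add [cfvbl,wtoil,vva] -> 9 lines: lpan cfvbl wtoil vva qgjf xuh zimxm qzpd twdw
Hunk 3: at line 3 remove [qgjf,xuh] add [mxtz,wopd,fomtj] -> 10 lines: lpan cfvbl wtoil vva mxtz wopd fomtj zimxm qzpd twdw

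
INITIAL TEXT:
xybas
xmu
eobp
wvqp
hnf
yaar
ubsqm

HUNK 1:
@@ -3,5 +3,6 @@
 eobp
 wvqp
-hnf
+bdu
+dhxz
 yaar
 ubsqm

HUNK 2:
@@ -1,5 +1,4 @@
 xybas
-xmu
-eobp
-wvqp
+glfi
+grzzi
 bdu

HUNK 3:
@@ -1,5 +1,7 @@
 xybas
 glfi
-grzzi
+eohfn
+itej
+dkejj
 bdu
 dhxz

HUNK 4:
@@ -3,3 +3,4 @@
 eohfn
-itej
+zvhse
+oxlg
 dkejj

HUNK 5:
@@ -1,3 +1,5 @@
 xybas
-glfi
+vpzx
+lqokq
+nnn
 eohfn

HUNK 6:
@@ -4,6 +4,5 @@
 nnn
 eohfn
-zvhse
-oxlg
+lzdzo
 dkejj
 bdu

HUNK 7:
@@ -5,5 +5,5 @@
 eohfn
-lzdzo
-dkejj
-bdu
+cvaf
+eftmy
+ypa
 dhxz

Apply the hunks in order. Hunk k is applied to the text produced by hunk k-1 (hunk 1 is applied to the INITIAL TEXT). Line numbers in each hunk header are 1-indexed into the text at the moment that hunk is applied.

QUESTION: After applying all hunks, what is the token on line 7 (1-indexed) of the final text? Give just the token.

Answer: eftmy

Derivation:
Hunk 1: at line 3 remove [hnf] add [bdu,dhxz] -> 8 lines: xybas xmu eobp wvqp bdu dhxz yaar ubsqm
Hunk 2: at line 1 remove [xmu,eobp,wvqp] add [glfi,grzzi] -> 7 lines: xybas glfi grzzi bdu dhxz yaar ubsqm
Hunk 3: at line 1 remove [grzzi] add [eohfn,itej,dkejj] -> 9 lines: xybas glfi eohfn itej dkejj bdu dhxz yaar ubsqm
Hunk 4: at line 3 remove [itej] add [zvhse,oxlg] -> 10 lines: xybas glfi eohfn zvhse oxlg dkejj bdu dhxz yaar ubsqm
Hunk 5: at line 1 remove [glfi] add [vpzx,lqokq,nnn] -> 12 lines: xybas vpzx lqokq nnn eohfn zvhse oxlg dkejj bdu dhxz yaar ubsqm
Hunk 6: at line 4 remove [zvhse,oxlg] add [lzdzo] -> 11 lines: xybas vpzx lqokq nnn eohfn lzdzo dkejj bdu dhxz yaar ubsqm
Hunk 7: at line 5 remove [lzdzo,dkejj,bdu] add [cvaf,eftmy,ypa] -> 11 lines: xybas vpzx lqokq nnn eohfn cvaf eftmy ypa dhxz yaar ubsqm
Final line 7: eftmy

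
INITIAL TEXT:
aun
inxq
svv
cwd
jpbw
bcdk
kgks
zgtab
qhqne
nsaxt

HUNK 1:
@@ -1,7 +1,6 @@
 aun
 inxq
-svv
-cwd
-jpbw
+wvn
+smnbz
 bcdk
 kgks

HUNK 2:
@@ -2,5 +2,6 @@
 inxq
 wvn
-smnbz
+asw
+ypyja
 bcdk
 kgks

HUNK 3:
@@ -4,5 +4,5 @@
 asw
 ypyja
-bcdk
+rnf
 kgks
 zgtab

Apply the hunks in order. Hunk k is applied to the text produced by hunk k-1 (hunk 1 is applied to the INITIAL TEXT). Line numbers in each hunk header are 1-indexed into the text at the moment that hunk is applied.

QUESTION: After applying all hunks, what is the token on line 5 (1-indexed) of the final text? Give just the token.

Hunk 1: at line 1 remove [svv,cwd,jpbw] add [wvn,smnbz] -> 9 lines: aun inxq wvn smnbz bcdk kgks zgtab qhqne nsaxt
Hunk 2: at line 2 remove [smnbz] add [asw,ypyja] -> 10 lines: aun inxq wvn asw ypyja bcdk kgks zgtab qhqne nsaxt
Hunk 3: at line 4 remove [bcdk] add [rnf] -> 10 lines: aun inxq wvn asw ypyja rnf kgks zgtab qhqne nsaxt
Final line 5: ypyja

Answer: ypyja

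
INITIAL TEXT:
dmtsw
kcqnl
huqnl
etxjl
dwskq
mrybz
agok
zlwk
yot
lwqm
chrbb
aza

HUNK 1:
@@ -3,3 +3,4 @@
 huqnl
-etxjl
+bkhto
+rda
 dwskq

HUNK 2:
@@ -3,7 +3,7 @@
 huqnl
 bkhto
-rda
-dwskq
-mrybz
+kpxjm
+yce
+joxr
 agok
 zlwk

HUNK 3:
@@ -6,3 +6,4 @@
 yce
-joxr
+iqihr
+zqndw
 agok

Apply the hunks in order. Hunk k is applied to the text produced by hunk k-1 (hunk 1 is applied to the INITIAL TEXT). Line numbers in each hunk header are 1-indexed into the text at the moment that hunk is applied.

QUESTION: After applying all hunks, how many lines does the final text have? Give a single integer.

Hunk 1: at line 3 remove [etxjl] add [bkhto,rda] -> 13 lines: dmtsw kcqnl huqnl bkhto rda dwskq mrybz agok zlwk yot lwqm chrbb aza
Hunk 2: at line 3 remove [rda,dwskq,mrybz] add [kpxjm,yce,joxr] -> 13 lines: dmtsw kcqnl huqnl bkhto kpxjm yce joxr agok zlwk yot lwqm chrbb aza
Hunk 3: at line 6 remove [joxr] add [iqihr,zqndw] -> 14 lines: dmtsw kcqnl huqnl bkhto kpxjm yce iqihr zqndw agok zlwk yot lwqm chrbb aza
Final line count: 14

Answer: 14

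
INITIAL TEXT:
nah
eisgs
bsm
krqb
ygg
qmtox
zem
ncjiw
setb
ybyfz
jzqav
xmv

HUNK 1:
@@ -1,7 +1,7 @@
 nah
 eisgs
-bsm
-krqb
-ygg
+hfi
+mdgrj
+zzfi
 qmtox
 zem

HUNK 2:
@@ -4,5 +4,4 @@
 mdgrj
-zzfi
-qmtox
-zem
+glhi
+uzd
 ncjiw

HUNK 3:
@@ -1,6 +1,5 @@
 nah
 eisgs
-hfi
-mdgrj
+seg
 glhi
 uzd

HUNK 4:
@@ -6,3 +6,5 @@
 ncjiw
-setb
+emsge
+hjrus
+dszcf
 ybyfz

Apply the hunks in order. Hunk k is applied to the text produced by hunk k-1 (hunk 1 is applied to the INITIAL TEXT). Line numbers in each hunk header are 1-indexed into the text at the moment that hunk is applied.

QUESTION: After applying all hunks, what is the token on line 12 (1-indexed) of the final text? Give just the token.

Answer: xmv

Derivation:
Hunk 1: at line 1 remove [bsm,krqb,ygg] add [hfi,mdgrj,zzfi] -> 12 lines: nah eisgs hfi mdgrj zzfi qmtox zem ncjiw setb ybyfz jzqav xmv
Hunk 2: at line 4 remove [zzfi,qmtox,zem] add [glhi,uzd] -> 11 lines: nah eisgs hfi mdgrj glhi uzd ncjiw setb ybyfz jzqav xmv
Hunk 3: at line 1 remove [hfi,mdgrj] add [seg] -> 10 lines: nah eisgs seg glhi uzd ncjiw setb ybyfz jzqav xmv
Hunk 4: at line 6 remove [setb] add [emsge,hjrus,dszcf] -> 12 lines: nah eisgs seg glhi uzd ncjiw emsge hjrus dszcf ybyfz jzqav xmv
Final line 12: xmv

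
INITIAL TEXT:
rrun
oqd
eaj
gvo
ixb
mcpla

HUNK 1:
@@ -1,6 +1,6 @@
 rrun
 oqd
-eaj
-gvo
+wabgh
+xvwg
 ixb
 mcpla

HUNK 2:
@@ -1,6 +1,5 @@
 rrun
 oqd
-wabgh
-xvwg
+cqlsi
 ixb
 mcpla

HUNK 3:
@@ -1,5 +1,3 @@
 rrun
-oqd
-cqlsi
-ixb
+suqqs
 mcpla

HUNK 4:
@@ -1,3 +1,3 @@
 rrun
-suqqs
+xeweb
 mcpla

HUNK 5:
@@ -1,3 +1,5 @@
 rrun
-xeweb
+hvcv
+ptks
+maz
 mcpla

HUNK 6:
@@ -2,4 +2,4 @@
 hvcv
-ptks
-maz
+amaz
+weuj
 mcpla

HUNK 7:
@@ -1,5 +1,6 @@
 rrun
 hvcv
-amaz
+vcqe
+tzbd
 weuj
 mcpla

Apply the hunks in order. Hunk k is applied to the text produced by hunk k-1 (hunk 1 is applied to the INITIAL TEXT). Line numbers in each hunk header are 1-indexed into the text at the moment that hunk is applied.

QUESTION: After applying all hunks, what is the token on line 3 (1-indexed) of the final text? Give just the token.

Hunk 1: at line 1 remove [eaj,gvo] add [wabgh,xvwg] -> 6 lines: rrun oqd wabgh xvwg ixb mcpla
Hunk 2: at line 1 remove [wabgh,xvwg] add [cqlsi] -> 5 lines: rrun oqd cqlsi ixb mcpla
Hunk 3: at line 1 remove [oqd,cqlsi,ixb] add [suqqs] -> 3 lines: rrun suqqs mcpla
Hunk 4: at line 1 remove [suqqs] add [xeweb] -> 3 lines: rrun xeweb mcpla
Hunk 5: at line 1 remove [xeweb] add [hvcv,ptks,maz] -> 5 lines: rrun hvcv ptks maz mcpla
Hunk 6: at line 2 remove [ptks,maz] add [amaz,weuj] -> 5 lines: rrun hvcv amaz weuj mcpla
Hunk 7: at line 1 remove [amaz] add [vcqe,tzbd] -> 6 lines: rrun hvcv vcqe tzbd weuj mcpla
Final line 3: vcqe

Answer: vcqe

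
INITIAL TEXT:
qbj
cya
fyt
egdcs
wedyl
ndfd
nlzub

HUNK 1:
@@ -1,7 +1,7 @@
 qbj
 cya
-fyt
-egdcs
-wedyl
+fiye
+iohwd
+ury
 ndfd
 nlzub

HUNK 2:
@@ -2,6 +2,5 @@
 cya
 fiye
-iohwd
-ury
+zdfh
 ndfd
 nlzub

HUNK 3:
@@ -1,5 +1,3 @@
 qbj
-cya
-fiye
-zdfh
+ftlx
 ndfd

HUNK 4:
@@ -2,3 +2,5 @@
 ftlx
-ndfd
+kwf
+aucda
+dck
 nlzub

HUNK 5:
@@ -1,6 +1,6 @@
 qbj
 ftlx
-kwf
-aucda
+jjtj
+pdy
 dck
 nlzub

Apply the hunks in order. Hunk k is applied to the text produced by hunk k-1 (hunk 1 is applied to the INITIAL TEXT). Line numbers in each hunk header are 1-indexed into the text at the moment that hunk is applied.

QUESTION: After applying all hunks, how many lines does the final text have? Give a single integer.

Hunk 1: at line 1 remove [fyt,egdcs,wedyl] add [fiye,iohwd,ury] -> 7 lines: qbj cya fiye iohwd ury ndfd nlzub
Hunk 2: at line 2 remove [iohwd,ury] add [zdfh] -> 6 lines: qbj cya fiye zdfh ndfd nlzub
Hunk 3: at line 1 remove [cya,fiye,zdfh] add [ftlx] -> 4 lines: qbj ftlx ndfd nlzub
Hunk 4: at line 2 remove [ndfd] add [kwf,aucda,dck] -> 6 lines: qbj ftlx kwf aucda dck nlzub
Hunk 5: at line 1 remove [kwf,aucda] add [jjtj,pdy] -> 6 lines: qbj ftlx jjtj pdy dck nlzub
Final line count: 6

Answer: 6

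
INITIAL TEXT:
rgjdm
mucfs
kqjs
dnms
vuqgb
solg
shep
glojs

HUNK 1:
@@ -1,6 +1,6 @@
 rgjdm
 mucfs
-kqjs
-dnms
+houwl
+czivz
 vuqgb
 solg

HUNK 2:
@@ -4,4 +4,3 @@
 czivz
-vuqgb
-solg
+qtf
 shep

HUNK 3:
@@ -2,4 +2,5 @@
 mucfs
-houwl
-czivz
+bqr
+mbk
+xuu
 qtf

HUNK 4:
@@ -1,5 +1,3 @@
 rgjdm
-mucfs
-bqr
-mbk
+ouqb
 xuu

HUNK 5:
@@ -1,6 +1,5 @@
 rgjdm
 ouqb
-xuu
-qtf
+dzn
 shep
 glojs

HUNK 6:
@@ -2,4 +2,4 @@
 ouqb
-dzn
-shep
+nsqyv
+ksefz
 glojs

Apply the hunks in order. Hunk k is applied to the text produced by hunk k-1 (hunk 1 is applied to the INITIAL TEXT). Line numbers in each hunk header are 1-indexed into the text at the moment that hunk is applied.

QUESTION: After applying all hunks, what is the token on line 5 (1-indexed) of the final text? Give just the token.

Hunk 1: at line 1 remove [kqjs,dnms] add [houwl,czivz] -> 8 lines: rgjdm mucfs houwl czivz vuqgb solg shep glojs
Hunk 2: at line 4 remove [vuqgb,solg] add [qtf] -> 7 lines: rgjdm mucfs houwl czivz qtf shep glojs
Hunk 3: at line 2 remove [houwl,czivz] add [bqr,mbk,xuu] -> 8 lines: rgjdm mucfs bqr mbk xuu qtf shep glojs
Hunk 4: at line 1 remove [mucfs,bqr,mbk] add [ouqb] -> 6 lines: rgjdm ouqb xuu qtf shep glojs
Hunk 5: at line 1 remove [xuu,qtf] add [dzn] -> 5 lines: rgjdm ouqb dzn shep glojs
Hunk 6: at line 2 remove [dzn,shep] add [nsqyv,ksefz] -> 5 lines: rgjdm ouqb nsqyv ksefz glojs
Final line 5: glojs

Answer: glojs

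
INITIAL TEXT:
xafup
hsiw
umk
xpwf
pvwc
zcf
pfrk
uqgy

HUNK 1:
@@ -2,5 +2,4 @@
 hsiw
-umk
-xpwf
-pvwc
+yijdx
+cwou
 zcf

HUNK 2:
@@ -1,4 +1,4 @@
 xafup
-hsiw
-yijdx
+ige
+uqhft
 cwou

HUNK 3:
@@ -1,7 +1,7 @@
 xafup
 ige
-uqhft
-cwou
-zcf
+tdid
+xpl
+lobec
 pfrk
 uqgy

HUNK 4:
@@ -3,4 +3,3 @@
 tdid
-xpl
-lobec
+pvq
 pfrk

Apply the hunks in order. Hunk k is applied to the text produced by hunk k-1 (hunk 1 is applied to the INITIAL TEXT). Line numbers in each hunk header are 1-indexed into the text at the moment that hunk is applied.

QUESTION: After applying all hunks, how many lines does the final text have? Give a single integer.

Hunk 1: at line 2 remove [umk,xpwf,pvwc] add [yijdx,cwou] -> 7 lines: xafup hsiw yijdx cwou zcf pfrk uqgy
Hunk 2: at line 1 remove [hsiw,yijdx] add [ige,uqhft] -> 7 lines: xafup ige uqhft cwou zcf pfrk uqgy
Hunk 3: at line 1 remove [uqhft,cwou,zcf] add [tdid,xpl,lobec] -> 7 lines: xafup ige tdid xpl lobec pfrk uqgy
Hunk 4: at line 3 remove [xpl,lobec] add [pvq] -> 6 lines: xafup ige tdid pvq pfrk uqgy
Final line count: 6

Answer: 6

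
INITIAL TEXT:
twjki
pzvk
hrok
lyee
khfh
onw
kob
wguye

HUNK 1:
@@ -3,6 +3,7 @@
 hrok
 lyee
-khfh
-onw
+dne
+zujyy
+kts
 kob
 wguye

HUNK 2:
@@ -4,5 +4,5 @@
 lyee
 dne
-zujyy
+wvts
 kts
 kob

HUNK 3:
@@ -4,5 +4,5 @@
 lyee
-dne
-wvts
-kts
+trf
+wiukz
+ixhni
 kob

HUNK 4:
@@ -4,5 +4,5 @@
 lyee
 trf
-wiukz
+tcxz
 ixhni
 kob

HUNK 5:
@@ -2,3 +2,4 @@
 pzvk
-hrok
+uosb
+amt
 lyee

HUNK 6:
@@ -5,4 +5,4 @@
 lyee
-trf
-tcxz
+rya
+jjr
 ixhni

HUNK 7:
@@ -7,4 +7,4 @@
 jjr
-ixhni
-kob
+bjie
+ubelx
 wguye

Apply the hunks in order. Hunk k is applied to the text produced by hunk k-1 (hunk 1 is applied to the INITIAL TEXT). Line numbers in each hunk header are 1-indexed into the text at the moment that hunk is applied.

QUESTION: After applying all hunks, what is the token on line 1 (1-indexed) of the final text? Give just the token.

Hunk 1: at line 3 remove [khfh,onw] add [dne,zujyy,kts] -> 9 lines: twjki pzvk hrok lyee dne zujyy kts kob wguye
Hunk 2: at line 4 remove [zujyy] add [wvts] -> 9 lines: twjki pzvk hrok lyee dne wvts kts kob wguye
Hunk 3: at line 4 remove [dne,wvts,kts] add [trf,wiukz,ixhni] -> 9 lines: twjki pzvk hrok lyee trf wiukz ixhni kob wguye
Hunk 4: at line 4 remove [wiukz] add [tcxz] -> 9 lines: twjki pzvk hrok lyee trf tcxz ixhni kob wguye
Hunk 5: at line 2 remove [hrok] add [uosb,amt] -> 10 lines: twjki pzvk uosb amt lyee trf tcxz ixhni kob wguye
Hunk 6: at line 5 remove [trf,tcxz] add [rya,jjr] -> 10 lines: twjki pzvk uosb amt lyee rya jjr ixhni kob wguye
Hunk 7: at line 7 remove [ixhni,kob] add [bjie,ubelx] -> 10 lines: twjki pzvk uosb amt lyee rya jjr bjie ubelx wguye
Final line 1: twjki

Answer: twjki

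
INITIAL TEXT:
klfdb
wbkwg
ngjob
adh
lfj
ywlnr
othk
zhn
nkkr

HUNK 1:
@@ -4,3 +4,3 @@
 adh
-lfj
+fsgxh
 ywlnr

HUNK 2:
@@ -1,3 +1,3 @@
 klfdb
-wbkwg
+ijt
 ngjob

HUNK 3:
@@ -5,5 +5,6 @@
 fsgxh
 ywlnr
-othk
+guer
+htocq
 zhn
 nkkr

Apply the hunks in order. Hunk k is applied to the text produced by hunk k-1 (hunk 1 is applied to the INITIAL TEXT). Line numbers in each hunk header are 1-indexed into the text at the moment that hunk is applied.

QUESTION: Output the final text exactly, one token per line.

Hunk 1: at line 4 remove [lfj] add [fsgxh] -> 9 lines: klfdb wbkwg ngjob adh fsgxh ywlnr othk zhn nkkr
Hunk 2: at line 1 remove [wbkwg] add [ijt] -> 9 lines: klfdb ijt ngjob adh fsgxh ywlnr othk zhn nkkr
Hunk 3: at line 5 remove [othk] add [guer,htocq] -> 10 lines: klfdb ijt ngjob adh fsgxh ywlnr guer htocq zhn nkkr

Answer: klfdb
ijt
ngjob
adh
fsgxh
ywlnr
guer
htocq
zhn
nkkr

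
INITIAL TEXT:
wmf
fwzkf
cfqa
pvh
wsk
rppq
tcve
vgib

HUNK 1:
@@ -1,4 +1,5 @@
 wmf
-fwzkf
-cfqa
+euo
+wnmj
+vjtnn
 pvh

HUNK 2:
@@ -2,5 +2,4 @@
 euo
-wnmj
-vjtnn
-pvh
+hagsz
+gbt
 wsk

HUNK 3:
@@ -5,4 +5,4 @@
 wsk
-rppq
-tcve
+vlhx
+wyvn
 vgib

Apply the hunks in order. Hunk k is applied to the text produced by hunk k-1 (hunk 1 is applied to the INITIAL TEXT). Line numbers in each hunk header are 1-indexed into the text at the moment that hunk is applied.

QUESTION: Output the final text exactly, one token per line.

Hunk 1: at line 1 remove [fwzkf,cfqa] add [euo,wnmj,vjtnn] -> 9 lines: wmf euo wnmj vjtnn pvh wsk rppq tcve vgib
Hunk 2: at line 2 remove [wnmj,vjtnn,pvh] add [hagsz,gbt] -> 8 lines: wmf euo hagsz gbt wsk rppq tcve vgib
Hunk 3: at line 5 remove [rppq,tcve] add [vlhx,wyvn] -> 8 lines: wmf euo hagsz gbt wsk vlhx wyvn vgib

Answer: wmf
euo
hagsz
gbt
wsk
vlhx
wyvn
vgib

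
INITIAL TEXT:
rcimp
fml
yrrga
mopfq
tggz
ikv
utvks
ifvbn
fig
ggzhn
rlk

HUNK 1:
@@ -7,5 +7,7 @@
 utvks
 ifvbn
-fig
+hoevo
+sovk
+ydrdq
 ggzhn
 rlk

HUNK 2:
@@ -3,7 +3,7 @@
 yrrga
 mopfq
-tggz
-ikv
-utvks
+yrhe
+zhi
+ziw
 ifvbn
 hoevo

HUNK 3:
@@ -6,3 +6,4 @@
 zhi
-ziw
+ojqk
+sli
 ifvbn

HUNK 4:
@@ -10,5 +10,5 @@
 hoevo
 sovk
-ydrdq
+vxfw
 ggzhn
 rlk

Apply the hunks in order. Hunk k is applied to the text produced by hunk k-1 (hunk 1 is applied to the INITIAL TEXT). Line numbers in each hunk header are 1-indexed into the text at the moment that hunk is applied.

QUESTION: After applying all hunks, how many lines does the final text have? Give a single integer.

Hunk 1: at line 7 remove [fig] add [hoevo,sovk,ydrdq] -> 13 lines: rcimp fml yrrga mopfq tggz ikv utvks ifvbn hoevo sovk ydrdq ggzhn rlk
Hunk 2: at line 3 remove [tggz,ikv,utvks] add [yrhe,zhi,ziw] -> 13 lines: rcimp fml yrrga mopfq yrhe zhi ziw ifvbn hoevo sovk ydrdq ggzhn rlk
Hunk 3: at line 6 remove [ziw] add [ojqk,sli] -> 14 lines: rcimp fml yrrga mopfq yrhe zhi ojqk sli ifvbn hoevo sovk ydrdq ggzhn rlk
Hunk 4: at line 10 remove [ydrdq] add [vxfw] -> 14 lines: rcimp fml yrrga mopfq yrhe zhi ojqk sli ifvbn hoevo sovk vxfw ggzhn rlk
Final line count: 14

Answer: 14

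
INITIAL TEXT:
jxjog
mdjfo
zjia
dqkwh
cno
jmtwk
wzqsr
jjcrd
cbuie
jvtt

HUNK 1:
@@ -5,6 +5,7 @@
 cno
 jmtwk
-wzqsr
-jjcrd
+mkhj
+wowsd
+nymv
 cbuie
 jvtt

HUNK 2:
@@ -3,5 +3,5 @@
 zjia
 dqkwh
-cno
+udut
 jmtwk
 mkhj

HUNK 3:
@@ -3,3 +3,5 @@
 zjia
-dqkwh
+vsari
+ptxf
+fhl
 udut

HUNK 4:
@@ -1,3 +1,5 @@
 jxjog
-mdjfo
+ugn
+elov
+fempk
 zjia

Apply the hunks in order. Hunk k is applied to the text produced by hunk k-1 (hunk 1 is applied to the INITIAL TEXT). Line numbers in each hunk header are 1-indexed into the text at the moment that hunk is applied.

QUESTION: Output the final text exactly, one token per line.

Answer: jxjog
ugn
elov
fempk
zjia
vsari
ptxf
fhl
udut
jmtwk
mkhj
wowsd
nymv
cbuie
jvtt

Derivation:
Hunk 1: at line 5 remove [wzqsr,jjcrd] add [mkhj,wowsd,nymv] -> 11 lines: jxjog mdjfo zjia dqkwh cno jmtwk mkhj wowsd nymv cbuie jvtt
Hunk 2: at line 3 remove [cno] add [udut] -> 11 lines: jxjog mdjfo zjia dqkwh udut jmtwk mkhj wowsd nymv cbuie jvtt
Hunk 3: at line 3 remove [dqkwh] add [vsari,ptxf,fhl] -> 13 lines: jxjog mdjfo zjia vsari ptxf fhl udut jmtwk mkhj wowsd nymv cbuie jvtt
Hunk 4: at line 1 remove [mdjfo] add [ugn,elov,fempk] -> 15 lines: jxjog ugn elov fempk zjia vsari ptxf fhl udut jmtwk mkhj wowsd nymv cbuie jvtt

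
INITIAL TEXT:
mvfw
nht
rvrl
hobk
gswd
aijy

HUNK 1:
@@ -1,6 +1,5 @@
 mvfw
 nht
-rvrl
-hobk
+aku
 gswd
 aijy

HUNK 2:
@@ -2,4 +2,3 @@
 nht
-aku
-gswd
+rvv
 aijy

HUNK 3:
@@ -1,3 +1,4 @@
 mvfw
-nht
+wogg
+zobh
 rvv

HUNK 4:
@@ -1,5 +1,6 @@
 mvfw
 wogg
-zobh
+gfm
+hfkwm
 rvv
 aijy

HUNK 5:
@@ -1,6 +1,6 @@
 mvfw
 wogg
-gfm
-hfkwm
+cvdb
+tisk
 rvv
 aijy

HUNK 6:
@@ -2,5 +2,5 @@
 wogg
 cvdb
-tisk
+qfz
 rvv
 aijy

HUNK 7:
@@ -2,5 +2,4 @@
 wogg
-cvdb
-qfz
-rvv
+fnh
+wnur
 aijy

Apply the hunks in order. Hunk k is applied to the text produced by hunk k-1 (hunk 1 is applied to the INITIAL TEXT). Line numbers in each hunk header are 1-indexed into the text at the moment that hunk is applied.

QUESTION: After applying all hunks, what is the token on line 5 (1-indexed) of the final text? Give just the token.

Answer: aijy

Derivation:
Hunk 1: at line 1 remove [rvrl,hobk] add [aku] -> 5 lines: mvfw nht aku gswd aijy
Hunk 2: at line 2 remove [aku,gswd] add [rvv] -> 4 lines: mvfw nht rvv aijy
Hunk 3: at line 1 remove [nht] add [wogg,zobh] -> 5 lines: mvfw wogg zobh rvv aijy
Hunk 4: at line 1 remove [zobh] add [gfm,hfkwm] -> 6 lines: mvfw wogg gfm hfkwm rvv aijy
Hunk 5: at line 1 remove [gfm,hfkwm] add [cvdb,tisk] -> 6 lines: mvfw wogg cvdb tisk rvv aijy
Hunk 6: at line 2 remove [tisk] add [qfz] -> 6 lines: mvfw wogg cvdb qfz rvv aijy
Hunk 7: at line 2 remove [cvdb,qfz,rvv] add [fnh,wnur] -> 5 lines: mvfw wogg fnh wnur aijy
Final line 5: aijy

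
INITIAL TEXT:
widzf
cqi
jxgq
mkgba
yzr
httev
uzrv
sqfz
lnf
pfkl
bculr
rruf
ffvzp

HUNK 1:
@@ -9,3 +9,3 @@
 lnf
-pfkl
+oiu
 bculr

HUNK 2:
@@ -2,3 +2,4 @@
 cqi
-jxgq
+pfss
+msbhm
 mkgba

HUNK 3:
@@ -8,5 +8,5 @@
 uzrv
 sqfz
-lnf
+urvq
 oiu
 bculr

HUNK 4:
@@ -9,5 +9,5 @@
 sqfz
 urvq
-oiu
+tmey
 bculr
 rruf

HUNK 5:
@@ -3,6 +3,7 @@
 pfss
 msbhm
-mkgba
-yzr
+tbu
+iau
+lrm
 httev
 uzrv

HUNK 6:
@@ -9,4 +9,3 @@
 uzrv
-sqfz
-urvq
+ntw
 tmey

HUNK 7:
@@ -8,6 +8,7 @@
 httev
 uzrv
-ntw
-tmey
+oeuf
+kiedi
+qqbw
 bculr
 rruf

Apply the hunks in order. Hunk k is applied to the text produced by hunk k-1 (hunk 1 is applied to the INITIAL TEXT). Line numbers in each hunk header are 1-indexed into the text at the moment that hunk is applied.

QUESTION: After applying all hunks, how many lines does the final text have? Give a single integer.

Hunk 1: at line 9 remove [pfkl] add [oiu] -> 13 lines: widzf cqi jxgq mkgba yzr httev uzrv sqfz lnf oiu bculr rruf ffvzp
Hunk 2: at line 2 remove [jxgq] add [pfss,msbhm] -> 14 lines: widzf cqi pfss msbhm mkgba yzr httev uzrv sqfz lnf oiu bculr rruf ffvzp
Hunk 3: at line 8 remove [lnf] add [urvq] -> 14 lines: widzf cqi pfss msbhm mkgba yzr httev uzrv sqfz urvq oiu bculr rruf ffvzp
Hunk 4: at line 9 remove [oiu] add [tmey] -> 14 lines: widzf cqi pfss msbhm mkgba yzr httev uzrv sqfz urvq tmey bculr rruf ffvzp
Hunk 5: at line 3 remove [mkgba,yzr] add [tbu,iau,lrm] -> 15 lines: widzf cqi pfss msbhm tbu iau lrm httev uzrv sqfz urvq tmey bculr rruf ffvzp
Hunk 6: at line 9 remove [sqfz,urvq] add [ntw] -> 14 lines: widzf cqi pfss msbhm tbu iau lrm httev uzrv ntw tmey bculr rruf ffvzp
Hunk 7: at line 8 remove [ntw,tmey] add [oeuf,kiedi,qqbw] -> 15 lines: widzf cqi pfss msbhm tbu iau lrm httev uzrv oeuf kiedi qqbw bculr rruf ffvzp
Final line count: 15

Answer: 15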